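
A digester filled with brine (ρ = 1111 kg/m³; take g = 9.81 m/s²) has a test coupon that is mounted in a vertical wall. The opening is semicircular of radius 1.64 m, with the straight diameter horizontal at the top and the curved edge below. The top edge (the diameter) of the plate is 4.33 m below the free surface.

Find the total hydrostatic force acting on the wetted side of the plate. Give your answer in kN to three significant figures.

F ≈ 231 kN

γ = ρg = 1111 × 9.81 / 1000 = 10.89891 kN/m³.
The centroid of a semicircle lies 4r/(3π) = 0.696038 m from the diameter, here below the top edge, so the centroid depth is h_c = 4.33 + 0.696038 = 5.02604 m.
A = πr²/2 = π × 1.64²/2 = 4.22481 m².
Resultant F = γ·h_c·A = 10.89891 × 5.02604 × 4.22481 = 231.428 kN.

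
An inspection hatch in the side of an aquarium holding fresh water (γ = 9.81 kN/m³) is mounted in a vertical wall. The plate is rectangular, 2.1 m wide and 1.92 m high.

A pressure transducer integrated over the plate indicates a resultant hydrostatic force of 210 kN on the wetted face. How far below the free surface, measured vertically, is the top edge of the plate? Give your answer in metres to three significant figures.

γ = 9.81 kN/m³.
A = 2.1 × 1.92 = 4.032 m².
From F = γ·h_c·A, the centroid depth is h_c = 210/(9.81 × 4.032) = 5.30921 m.
The centroid lies 1.92/2 = 0.96 m below the top edge, so the top edge sits at h_top = 5.30921 − 0.96 = 4.34921 m below the surface.

d_top ≈ 4.35 m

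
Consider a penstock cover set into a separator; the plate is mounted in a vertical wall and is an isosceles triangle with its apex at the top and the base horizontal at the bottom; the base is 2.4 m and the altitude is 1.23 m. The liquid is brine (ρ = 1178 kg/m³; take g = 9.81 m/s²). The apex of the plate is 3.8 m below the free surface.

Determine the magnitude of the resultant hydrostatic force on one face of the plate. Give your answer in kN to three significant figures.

F ≈ 78.8 kN

γ = ρg = 1178 × 9.81 / 1000 = 11.55618 kN/m³.
With the apex up, the centroid sits 2h/3 = 2 × 1.23/3 = 0.82 m below the apex, so the centroid depth is h_c = 3.8 + 0.82 = 4.62 m.
A = ½ × 2.4 × 1.23 = 1.476 m².
Resultant F = γ·h_c·A = 11.55618 × 4.62 × 1.476 = 78.803 kN.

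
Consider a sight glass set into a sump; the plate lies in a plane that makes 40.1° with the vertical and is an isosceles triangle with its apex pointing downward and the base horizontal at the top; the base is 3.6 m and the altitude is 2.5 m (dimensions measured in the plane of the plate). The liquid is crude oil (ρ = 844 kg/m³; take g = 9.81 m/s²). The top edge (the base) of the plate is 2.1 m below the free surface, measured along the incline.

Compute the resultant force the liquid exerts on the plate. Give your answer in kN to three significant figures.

γ = ρg = 844 × 9.81 / 1000 = 8.27964 kN/m³.
The plate makes 40.1° with the vertical, i.e. θ = 90° − 40.1° = 49.9° to the horizontal. Measuring y along the incline from the free-surface line, vertical depth h = y·sinθ with sinθ = 0.764921.
With the apex down, the centroid sits h/3 = 2.5/3 = 0.833333 m below the base (the top edge), so y_c = 2.1 + 0.833333 = 2.93333 m and h_c = 2.93333 × 0.764921 = 2.24377 m.
A = ½ × 3.6 × 2.5 = 4.5 m².
Resultant F = γ·h_c·A = 8.27964 × 2.24377 × 4.5 = 83.5992 kN.

F ≈ 83.6 kN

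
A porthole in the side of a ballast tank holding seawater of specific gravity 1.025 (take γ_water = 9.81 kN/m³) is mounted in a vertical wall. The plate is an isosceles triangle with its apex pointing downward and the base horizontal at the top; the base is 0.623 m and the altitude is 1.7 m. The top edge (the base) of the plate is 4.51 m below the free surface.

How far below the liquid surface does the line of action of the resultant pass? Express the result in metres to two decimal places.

h_p = 5.11 m

γ = 1.025 × 9.81 = 10.05525 kN/m³.
With the apex down, the centroid sits h/3 = 1.7/3 = 0.566667 m below the base (the top edge), so the centroid depth is h_c = 4.51 + 0.566667 = 5.07667 m.
A = ½ × 0.623 × 1.7 = 0.52955 m².
Resultant F = γ·h_c·A = 10.05525 × 5.07667 × 0.52955 = 27.032 kN.
I_c = b·h³/36 = 0.623 × 1.7³/36 = 0.0850222 m⁴.
Centre of pressure: y_p = y_c + I_c/(y_c·A) = 5.07667 + 0.0850222/(5.07667 × 0.52955) = 5.07667 + 0.0316262 = 5.1083 m along the plane.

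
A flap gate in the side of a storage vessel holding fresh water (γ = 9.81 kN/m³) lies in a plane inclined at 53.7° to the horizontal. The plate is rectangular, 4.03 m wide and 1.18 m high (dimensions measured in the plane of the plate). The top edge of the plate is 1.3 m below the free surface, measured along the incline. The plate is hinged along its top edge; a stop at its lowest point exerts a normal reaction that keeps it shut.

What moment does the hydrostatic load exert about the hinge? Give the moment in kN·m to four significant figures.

γ = 9.81 kN/m³.
Let θ = 53.7° be the plate's angle to the horizontal; measure y along the incline from where the plane meets the free surface. Vertical depth h = y·sinθ with sinθ = 0.805928.
The centroid lies 1.18/2 = 0.59 m below the top edge, so y_c = 1.3 + 0.59 = 1.89 m and h_c = 1.89 × 0.805928 = 1.5232 m.
A = 4.03 × 1.18 = 4.7554 m².
Resultant F = γ·h_c·A = 9.81 × 1.5232 × 4.7554 = 71.058 kN.
I_c = b·h³/12 = 4.03 × 1.18³/12 = 0.551785 m⁴.
Centre of pressure: y_p = y_c + I_c/(y_c·A) = 1.89 + 0.551785/(1.89 × 4.7554) = 1.89 + 0.0613933 = 1.95139 m along the plane.
The resultant acts 0.59 + 0.0613933 = 0.651393 m (along the plate) below the hinge at the top edge, so the moment about the hinge is M = F × 0.651393 = 71.058 × 0.651393 = 46.2867 kN·m.

M ≈ 46.29 kN·m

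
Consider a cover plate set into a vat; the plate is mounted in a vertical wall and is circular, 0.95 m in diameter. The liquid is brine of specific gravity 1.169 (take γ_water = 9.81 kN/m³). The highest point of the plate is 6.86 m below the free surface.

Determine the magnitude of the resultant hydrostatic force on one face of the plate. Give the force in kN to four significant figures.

γ = 1.169 × 9.81 = 11.46789 kN/m³.
The centroid is at the centre, 0.475 m below the top of the plate, so the centroid depth is h_c = 6.86 + 0.475 = 7.335 m.
A = π(0.475)² = 0.708822 m².
Resultant F = γ·h_c·A = 11.46789 × 7.335 × 0.708822 = 59.624 kN.

F ≈ 59.62 kN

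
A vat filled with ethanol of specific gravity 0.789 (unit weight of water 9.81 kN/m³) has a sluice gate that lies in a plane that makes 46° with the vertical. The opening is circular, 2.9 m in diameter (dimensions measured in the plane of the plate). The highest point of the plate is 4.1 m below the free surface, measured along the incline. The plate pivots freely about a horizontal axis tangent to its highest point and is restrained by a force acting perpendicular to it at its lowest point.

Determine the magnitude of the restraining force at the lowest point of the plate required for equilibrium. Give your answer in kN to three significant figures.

P ≈ 105 kN

γ = 0.789 × 9.81 = 7.74009 kN/m³.
The plate makes 46° with the vertical, i.e. θ = 90° − 46° = 44° to the horizontal. Measuring y along the incline from the free-surface line, vertical depth h = y·sinθ with sinθ = 0.694658.
The centroid is at the centre, 1.45 m below the top of the plate, so y_c = 4.1 + 1.45 = 5.55 m and h_c = 5.55 × 0.694658 = 3.85535 m.
A = π(1.45)² = 6.6052 m².
Resultant F = γ·h_c·A = 7.74009 × 3.85535 × 6.6052 = 197.104 kN.
I_c = πr⁴/4 = π × 1.45⁴/4 = 3.47186 m⁴.
Centre of pressure: y_p = y_c + I_c/(y_c·A) = 5.55 + 3.47186/(5.55 × 6.6052) = 5.55 + 0.0947073 = 5.64471 m along the plane.
The resultant acts 1.45 + 0.0947073 = 1.54471 m (along the plate) below the hinge at the top edge, so the moment about the hinge is M = F × 1.54471 = 197.104 × 1.54471 = 304.469 kN·m.
A normal force at the bottom, 2.9 m from the hinge, must supply this moment: P = 304.469/2.9 = 104.989 kN.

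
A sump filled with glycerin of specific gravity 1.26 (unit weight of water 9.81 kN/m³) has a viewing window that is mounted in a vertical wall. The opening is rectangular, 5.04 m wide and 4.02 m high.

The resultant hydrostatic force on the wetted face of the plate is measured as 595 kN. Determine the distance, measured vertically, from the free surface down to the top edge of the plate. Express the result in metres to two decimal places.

γ = 1.26 × 9.81 = 12.3606 kN/m³.
A = 5.04 × 4.02 = 20.2608 m².
From F = γ·h_c·A, the centroid depth is h_c = 595/(12.3606 × 20.2608) = 2.37586 m.
The centroid lies 4.02/2 = 2.01 m below the top edge, so the top edge sits at h_top = 2.37586 − 2.01 = 0.36586 m below the surface.

d_top ≈ 0.37 m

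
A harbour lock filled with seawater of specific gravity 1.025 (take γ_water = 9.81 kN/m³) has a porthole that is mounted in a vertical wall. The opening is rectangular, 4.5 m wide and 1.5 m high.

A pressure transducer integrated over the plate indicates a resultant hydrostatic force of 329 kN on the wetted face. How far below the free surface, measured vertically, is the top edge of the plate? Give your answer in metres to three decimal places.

γ = 1.025 × 9.81 = 10.05525 kN/m³.
A = 4.5 × 1.5 = 6.75 m².
From F = γ·h_c·A, the centroid depth is h_c = 329/(10.05525 × 6.75) = 4.84729 m.
The centroid lies 1.5/2 = 0.75 m below the top edge, so the top edge sits at h_top = 4.84729 − 0.75 = 4.09729 m below the surface.

d_top ≈ 4.097 m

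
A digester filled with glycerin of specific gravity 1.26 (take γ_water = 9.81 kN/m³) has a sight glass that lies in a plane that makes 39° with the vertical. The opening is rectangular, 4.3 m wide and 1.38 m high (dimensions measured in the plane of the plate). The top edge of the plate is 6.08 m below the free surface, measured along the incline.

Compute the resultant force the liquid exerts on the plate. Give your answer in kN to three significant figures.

γ = 1.26 × 9.81 = 12.3606 kN/m³.
The plate makes 39° with the vertical, i.e. θ = 90° − 39° = 51° to the horizontal. Measuring y along the incline from the free-surface line, vertical depth h = y·sinθ with sinθ = 0.777146.
The centroid lies 1.38/2 = 0.69 m below the top edge, so y_c = 6.08 + 0.69 = 6.77 m and h_c = 6.77 × 0.777146 = 5.26128 m.
A = 4.3 × 1.38 = 5.934 m².
Resultant F = γ·h_c·A = 12.3606 × 5.26128 × 5.934 = 385.903 kN.

F ≈ 386 kN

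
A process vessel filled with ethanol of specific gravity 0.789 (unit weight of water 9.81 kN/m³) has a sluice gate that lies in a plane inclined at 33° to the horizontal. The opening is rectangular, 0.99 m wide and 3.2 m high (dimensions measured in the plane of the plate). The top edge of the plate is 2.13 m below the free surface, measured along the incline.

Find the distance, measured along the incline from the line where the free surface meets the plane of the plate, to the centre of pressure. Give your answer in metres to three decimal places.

γ = 0.789 × 9.81 = 7.74009 kN/m³.
Let θ = 33° be the plate's angle to the horizontal; measure y along the incline from where the plane meets the free surface. Vertical depth h = y·sinθ with sinθ = 0.544639.
The centroid lies 3.2/2 = 1.6 m below the top edge, so y_c = 2.13 + 1.6 = 3.73 m and h_c = 3.73 × 0.544639 = 2.0315 m.
A = 0.99 × 3.2 = 3.168 m².
Resultant F = γ·h_c·A = 7.74009 × 2.0315 × 3.168 = 49.8136 kN.
I_c = b·h³/12 = 0.99 × 3.2³/12 = 2.70336 m⁴.
Centre of pressure: y_p = y_c + I_c/(y_c·A) = 3.73 + 2.70336/(3.73 × 3.168) = 3.73 + 0.228776 = 3.95878 m along the plane.

y_p = 3.959 m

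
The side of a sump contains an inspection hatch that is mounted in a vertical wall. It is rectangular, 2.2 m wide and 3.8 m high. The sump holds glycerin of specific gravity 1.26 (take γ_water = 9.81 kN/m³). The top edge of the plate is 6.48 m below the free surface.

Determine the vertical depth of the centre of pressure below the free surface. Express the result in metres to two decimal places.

h_p = 8.52 m

γ = 1.26 × 9.81 = 12.3606 kN/m³.
The centroid lies 3.8/2 = 1.9 m below the top edge, so the centroid depth is h_c = 6.48 + 1.9 = 8.38 m.
A = 2.2 × 3.8 = 8.36 m².
Resultant F = γ·h_c·A = 12.3606 × 8.38 × 8.36 = 865.944 kN.
I_c = b·h³/12 = 2.2 × 3.8³/12 = 10.0599 m⁴.
Centre of pressure: y_p = y_c + I_c/(y_c·A) = 8.38 + 10.0599/(8.38 × 8.36) = 8.38 + 0.143596 = 8.5236 m along the plane.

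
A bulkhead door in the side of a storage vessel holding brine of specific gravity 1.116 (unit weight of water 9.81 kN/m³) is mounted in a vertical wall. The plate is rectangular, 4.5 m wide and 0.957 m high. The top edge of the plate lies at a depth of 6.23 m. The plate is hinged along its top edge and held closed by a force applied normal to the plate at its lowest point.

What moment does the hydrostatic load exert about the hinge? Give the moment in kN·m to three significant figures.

γ = 1.116 × 9.81 = 10.94796 kN/m³.
The centroid lies 0.957/2 = 0.4785 m below the top edge, so the centroid depth is h_c = 6.23 + 0.4785 = 6.7085 m.
A = 4.5 × 0.957 = 4.3065 m².
Resultant F = γ·h_c·A = 10.94796 × 6.7085 × 4.3065 = 316.288 kN.
I_c = b·h³/12 = 4.5 × 0.957³/12 = 0.328675 m⁴.
Centre of pressure: y_p = y_c + I_c/(y_c·A) = 6.7085 + 0.328675/(6.7085 × 4.3065) = 6.7085 + 0.0113767 = 6.71988 m along the plane.
The resultant acts 0.4785 + 0.0113767 = 0.489877 m (along the plate) below the hinge at the top edge, so the moment about the hinge is M = F × 0.489877 = 316.288 × 0.489877 = 154.942 kN·m.

M ≈ 155 kN·m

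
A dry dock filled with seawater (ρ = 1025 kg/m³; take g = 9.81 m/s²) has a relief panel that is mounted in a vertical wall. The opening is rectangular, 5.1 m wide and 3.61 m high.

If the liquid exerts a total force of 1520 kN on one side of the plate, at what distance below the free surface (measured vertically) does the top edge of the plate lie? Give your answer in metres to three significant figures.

γ = ρg = 1025 × 9.81 / 1000 = 10.05525 kN/m³.
A = 5.1 × 3.61 = 18.411 m².
From F = γ·h_c·A, the centroid depth is h_c = 1520/(10.05525 × 18.411) = 8.21057 m.
The centroid lies 3.61/2 = 1.805 m below the top edge, so the top edge sits at h_top = 8.21057 − 1.805 = 6.40557 m below the surface.

d_top ≈ 6.41 m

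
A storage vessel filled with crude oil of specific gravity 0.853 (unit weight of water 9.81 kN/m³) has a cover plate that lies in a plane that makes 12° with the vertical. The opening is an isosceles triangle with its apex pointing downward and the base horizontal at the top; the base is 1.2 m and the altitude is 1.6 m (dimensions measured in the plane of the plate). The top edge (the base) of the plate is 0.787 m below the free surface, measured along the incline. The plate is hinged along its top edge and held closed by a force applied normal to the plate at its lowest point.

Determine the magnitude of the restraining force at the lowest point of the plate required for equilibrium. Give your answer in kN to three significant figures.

P ≈ 4.16 kN

γ = 0.853 × 9.81 = 8.36793 kN/m³.
The plate makes 12° with the vertical, i.e. θ = 90° − 12° = 78° to the horizontal. Measuring y along the incline from the free-surface line, vertical depth h = y·sinθ with sinθ = 0.978148.
With the apex down, the centroid sits h/3 = 1.6/3 = 0.533333 m below the base (the top edge), so y_c = 0.787 + 0.533333 = 1.32033 m and h_c = 1.32033 × 0.978148 = 1.29148 m.
A = ½ × 1.2 × 1.6 = 0.96 m².
Resultant F = γ·h_c·A = 8.36793 × 1.29148 × 0.96 = 10.3747 kN.
I_c = b·h³/36 = 1.2 × 1.6³/36 = 0.136533 m⁴.
Centre of pressure: y_p = y_c + I_c/(y_c·A) = 1.32033 + 0.136533/(1.32033 × 0.96) = 1.32033 + 0.107717 = 1.42805 m along the plane.
The resultant acts 0.533333 + 0.107717 = 0.64105 m (along the plate) below the hinge at the top edge, so the moment about the hinge is M = F × 0.64105 = 10.3747 × 0.64105 = 6.6507 kN·m.
A normal force at the bottom, 1.6 m from the hinge, must supply this moment: P = 6.6507/1.6 = 4.15669 kN.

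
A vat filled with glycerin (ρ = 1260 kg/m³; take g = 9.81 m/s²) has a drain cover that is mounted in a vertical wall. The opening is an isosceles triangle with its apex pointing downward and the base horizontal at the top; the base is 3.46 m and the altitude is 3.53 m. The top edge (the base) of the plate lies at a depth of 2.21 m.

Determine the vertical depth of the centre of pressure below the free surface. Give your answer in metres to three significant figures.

γ = ρg = 1260 × 9.81 / 1000 = 12.3606 kN/m³.
With the apex down, the centroid sits h/3 = 3.53/3 = 1.17667 m below the base (the top edge), so the centroid depth is h_c = 2.21 + 1.17667 = 3.38667 m.
A = ½ × 3.46 × 3.53 = 6.1069 m².
Resultant F = γ·h_c·A = 12.3606 × 3.38667 × 6.1069 = 255.643 kN.
I_c = b·h³/36 = 3.46 × 3.53³/36 = 4.22764 m⁴.
Centre of pressure: y_p = y_c + I_c/(y_c·A) = 3.38667 + 4.22764/(3.38667 × 6.1069) = 3.38667 + 0.204411 = 3.59108 m along the plane.

h_p = 3.59 m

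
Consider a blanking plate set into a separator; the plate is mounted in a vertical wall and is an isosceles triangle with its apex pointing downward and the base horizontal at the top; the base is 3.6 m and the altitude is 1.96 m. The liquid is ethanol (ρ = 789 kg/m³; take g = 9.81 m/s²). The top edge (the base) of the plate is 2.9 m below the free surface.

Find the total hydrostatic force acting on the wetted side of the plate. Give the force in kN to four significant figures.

γ = ρg = 789 × 9.81 / 1000 = 7.74009 kN/m³.
With the apex down, the centroid sits h/3 = 1.96/3 = 0.653333 m below the base (the top edge), so the centroid depth is h_c = 2.9 + 0.653333 = 3.55333 m.
A = ½ × 3.6 × 1.96 = 3.528 m².
Resultant F = γ·h_c·A = 7.74009 × 3.55333 × 3.528 = 97.0309 kN.

F ≈ 97.03 kN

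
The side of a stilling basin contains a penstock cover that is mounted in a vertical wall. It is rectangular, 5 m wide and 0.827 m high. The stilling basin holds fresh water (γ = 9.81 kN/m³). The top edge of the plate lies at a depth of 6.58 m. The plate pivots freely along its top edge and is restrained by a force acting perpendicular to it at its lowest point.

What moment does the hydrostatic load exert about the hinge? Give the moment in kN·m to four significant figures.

M ≈ 119.6 kN·m

γ = 9.81 kN/m³.
The centroid lies 0.827/2 = 0.4135 m below the top edge, so the centroid depth is h_c = 6.58 + 0.4135 = 6.9935 m.
A = 5 × 0.827 = 4.135 m².
Resultant F = γ·h_c·A = 9.81 × 6.9935 × 4.135 = 283.687 kN.
I_c = b·h³/12 = 5 × 0.827³/12 = 0.235671 m⁴.
Centre of pressure: y_p = y_c + I_c/(y_c·A) = 6.9935 + 0.235671/(6.9935 × 4.135) = 6.9935 + 0.0081496 = 7.00165 m along the plane.
The resultant acts 0.4135 + 0.0081496 = 0.42165 m (along the plate) below the hinge at the top edge, so the moment about the hinge is M = F × 0.42165 = 283.687 × 0.42165 = 119.617 kN·m.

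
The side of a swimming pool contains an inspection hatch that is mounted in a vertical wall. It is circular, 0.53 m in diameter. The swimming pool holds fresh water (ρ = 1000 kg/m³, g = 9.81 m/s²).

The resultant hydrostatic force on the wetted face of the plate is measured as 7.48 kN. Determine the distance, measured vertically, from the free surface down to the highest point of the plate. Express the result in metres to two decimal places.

d_top ≈ 3.19 m

γ = ρg = 1000 × 9.81 = 9810 N/m³ = 9.81 kN/m³.
A = π(0.265)² = 0.220618 m².
From F = γ·h_c·A, the centroid depth is h_c = 7.48/(9.81 × 0.220618) = 3.45614 m.
The centroid is at the centre, 0.265 m below the top of the plate, so the highest point sits at h_top = 3.45614 − 0.265 = 3.19114 m below the surface.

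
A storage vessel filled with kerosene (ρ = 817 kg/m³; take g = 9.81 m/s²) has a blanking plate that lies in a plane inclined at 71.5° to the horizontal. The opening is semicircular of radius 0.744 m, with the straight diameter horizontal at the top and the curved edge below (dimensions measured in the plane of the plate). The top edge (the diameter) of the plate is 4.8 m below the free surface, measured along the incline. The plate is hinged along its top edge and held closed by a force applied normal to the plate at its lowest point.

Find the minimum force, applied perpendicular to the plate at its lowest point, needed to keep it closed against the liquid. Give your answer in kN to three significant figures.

P ≈ 14.7 kN

γ = ρg = 817 × 9.81 / 1000 = 8.01477 kN/m³.
Let θ = 71.5° be the plate's angle to the horizontal; measure y along the incline from where the plane meets the free surface. Vertical depth h = y·sinθ with sinθ = 0.948324.
The centroid of a semicircle lies 4r/(3π) = 0.315763 m from the diameter, here below the top edge, so y_c = 4.8 + 0.315763 = 5.11576 m and h_c = 5.11576 × 0.948324 = 4.8514 m.
A = πr²/2 = π × 0.744²/2 = 0.869492 m².
Resultant F = γ·h_c·A = 8.01477 × 4.8514 × 0.869492 = 33.8083 kN.
I_c = (π/8 − 8/(9π))·r⁴ = 0.109757 × 0.744⁴ = 0.0336298 m⁴.
Centre of pressure: y_p = y_c + I_c/(y_c·A) = 5.11576 + 0.0336298/(5.11576 × 0.869492) = 5.11576 + 0.00756047 = 5.12332 m along the plane.
The resultant acts 0.315763 + 0.00756047 = 0.323323 m (along the plate) below the hinge at the top edge, so the moment about the hinge is M = F × 0.323323 = 33.8083 × 0.323323 = 10.931 kN·m.
A normal force at the bottom, 0.744 m from the hinge, must supply this moment: P = 10.931/0.744 = 14.6922 kN.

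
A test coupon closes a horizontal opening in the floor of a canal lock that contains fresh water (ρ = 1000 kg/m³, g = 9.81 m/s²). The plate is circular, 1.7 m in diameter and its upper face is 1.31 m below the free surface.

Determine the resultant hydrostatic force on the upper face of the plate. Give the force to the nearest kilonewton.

F ≈ 29 kN

γ = ρg = 1000 × 9.81 = 9810 N/m³ = 9.81 kN/m³.
The plate is horizontal, so pressure is uniform at p = γ·h = 9.81 × 1.31 = 12.8511 kN/m².
A = π(0.85)² = 2.2698 m².
F = p·A = 12.8511 × 2.2698 = 29.1694 kN.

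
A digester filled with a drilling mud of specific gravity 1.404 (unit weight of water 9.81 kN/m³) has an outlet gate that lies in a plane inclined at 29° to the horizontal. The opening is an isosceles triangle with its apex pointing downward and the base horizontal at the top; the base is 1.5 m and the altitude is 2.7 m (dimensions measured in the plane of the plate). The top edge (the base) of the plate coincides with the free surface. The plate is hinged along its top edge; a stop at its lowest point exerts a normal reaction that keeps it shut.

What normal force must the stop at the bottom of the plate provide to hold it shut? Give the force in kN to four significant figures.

P ≈ 6.085 kN

γ = 1.404 × 9.81 = 13.77324 kN/m³.
Let θ = 29° be the plate's angle to the horizontal; measure y along the incline from where the plane meets the free surface. Vertical depth h = y·sinθ with sinθ = 0.484810.
With the apex down, the centroid sits h/3 = 2.7/3 = 0.9 m below the base (the top edge), so y_c = 0.9 m and h_c = 0.9 × 0.484810 = 0.436329 m.
A = ½ × 1.5 × 2.7 = 2.025 m².
Resultant F = γ·h_c·A = 13.77324 × 0.436329 × 2.025 = 12.1696 kN.
I_c = b·h³/36 = 1.5 × 2.7³/36 = 0.820125 m⁴.
Centre of pressure: y_p = y_c + I_c/(y_c·A) = 0.9 + 0.820125/(0.9 × 2.025) = 0.9 + 0.45 = 1.35 m along the plane.
The resultant acts 0.9 + 0.45 = 1.35 m (along the plate) below the hinge at the top edge, so the moment about the hinge is M = F × 1.35 = 12.1696 × 1.35 = 16.429 kN·m.
A normal force at the bottom, 2.7 m from the hinge, must supply this moment: P = 16.429/2.7 = 6.08481 kN.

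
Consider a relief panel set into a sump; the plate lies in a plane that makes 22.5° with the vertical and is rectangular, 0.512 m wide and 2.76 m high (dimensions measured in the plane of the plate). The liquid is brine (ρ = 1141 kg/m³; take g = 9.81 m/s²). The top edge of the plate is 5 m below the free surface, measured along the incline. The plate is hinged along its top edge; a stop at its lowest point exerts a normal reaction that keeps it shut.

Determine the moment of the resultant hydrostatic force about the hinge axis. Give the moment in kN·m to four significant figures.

γ = ρg = 1141 × 9.81 / 1000 = 11.19321 kN/m³.
The plate makes 22.5° with the vertical, i.e. θ = 90° − 22.5° = 67.5° to the horizontal. Measuring y along the incline from the free-surface line, vertical depth h = y·sinθ with sinθ = 0.923880.
The centroid lies 2.76/2 = 1.38 m below the top edge, so y_c = 5 + 1.38 = 6.38 m and h_c = 6.38 × 0.923880 = 5.89435 m.
A = 0.512 × 2.76 = 1.41312 m².
Resultant F = γ·h_c·A = 11.19321 × 5.89435 × 1.41312 = 93.233 kN.
I_c = b·h³/12 = 0.512 × 2.76³/12 = 0.897049 m⁴.
Centre of pressure: y_p = y_c + I_c/(y_c·A) = 6.38 + 0.897049/(6.38 × 1.41312) = 6.38 + 0.0994985 = 6.4795 m along the plane.
The resultant acts 1.38 + 0.0994985 = 1.4795 m (along the plate) below the hinge at the top edge, so the moment about the hinge is M = F × 1.4795 = 93.233 × 1.4795 = 137.938 kN·m.

M ≈ 137.9 kN·m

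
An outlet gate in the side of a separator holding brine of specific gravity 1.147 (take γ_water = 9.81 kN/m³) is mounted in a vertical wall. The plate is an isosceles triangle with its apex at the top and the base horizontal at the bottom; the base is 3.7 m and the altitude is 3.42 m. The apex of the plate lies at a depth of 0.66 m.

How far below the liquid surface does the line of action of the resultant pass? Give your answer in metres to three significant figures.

h_p = 3.16 m

γ = 1.147 × 9.81 = 11.25207 kN/m³.
With the apex up, the centroid sits 2h/3 = 2 × 3.42/3 = 2.28 m below the apex, so the centroid depth is h_c = 0.66 + 2.28 = 2.94 m.
A = ½ × 3.7 × 3.42 = 6.327 m².
Resultant F = γ·h_c·A = 11.25207 × 2.94 × 6.327 = 209.304 kN.
I_c = b·h³/36 = 3.7 × 3.42³/36 = 4.11128 m⁴.
Centre of pressure: y_p = y_c + I_c/(y_c·A) = 2.94 + 4.11128/(2.94 × 6.327) = 2.94 + 0.22102 = 3.16102 m along the plane.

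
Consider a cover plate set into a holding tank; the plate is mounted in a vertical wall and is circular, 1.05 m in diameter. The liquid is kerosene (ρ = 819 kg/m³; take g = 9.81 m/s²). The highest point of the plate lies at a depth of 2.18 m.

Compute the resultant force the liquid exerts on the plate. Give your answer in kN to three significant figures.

γ = ρg = 819 × 9.81 / 1000 = 8.03439 kN/m³.
The centroid is at the centre, 0.525 m below the top of the plate, so the centroid depth is h_c = 2.18 + 0.525 = 2.705 m.
A = π(0.525)² = 0.865901 m².
Resultant F = γ·h_c·A = 8.03439 × 2.705 × 0.865901 = 18.8186 kN.

F ≈ 18.8 kN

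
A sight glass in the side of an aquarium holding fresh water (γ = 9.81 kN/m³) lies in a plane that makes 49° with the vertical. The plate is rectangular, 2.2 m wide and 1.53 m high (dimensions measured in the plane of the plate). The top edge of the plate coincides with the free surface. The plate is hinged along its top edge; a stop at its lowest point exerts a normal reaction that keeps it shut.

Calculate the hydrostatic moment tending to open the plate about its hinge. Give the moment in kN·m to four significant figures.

γ = 9.81 kN/m³.
The plate makes 49° with the vertical, i.e. θ = 90° − 49° = 41° to the horizontal. Measuring y along the incline from the free-surface line, vertical depth h = y·sinθ with sinθ = 0.656059.
The centroid lies 1.53/2 = 0.765 m below the top edge, so y_c = 0.765 m and h_c = 0.765 × 0.656059 = 0.501885 m.
A = 2.2 × 1.53 = 3.366 m².
Resultant F = γ·h_c·A = 9.81 × 0.501885 × 3.366 = 16.5725 kN.
I_c = b·h³/12 = 2.2 × 1.53³/12 = 0.656622 m⁴.
Centre of pressure: y_p = y_c + I_c/(y_c·A) = 0.765 + 0.656622/(0.765 × 3.366) = 0.765 + 0.255 = 1.02 m along the plane.
The resultant acts 0.765 + 0.255 = 1.02 m (along the plate) below the hinge at the top edge, so the moment about the hinge is M = F × 1.02 = 16.5725 × 1.02 = 16.904 kN·m.

M ≈ 16.90 kN·m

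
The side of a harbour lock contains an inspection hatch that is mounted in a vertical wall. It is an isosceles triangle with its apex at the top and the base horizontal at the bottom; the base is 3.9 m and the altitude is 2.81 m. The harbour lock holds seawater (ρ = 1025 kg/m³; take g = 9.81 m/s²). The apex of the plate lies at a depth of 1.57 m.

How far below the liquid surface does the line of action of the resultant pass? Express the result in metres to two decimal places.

h_p = 3.57 m

γ = ρg = 1025 × 9.81 / 1000 = 10.05525 kN/m³.
With the apex up, the centroid sits 2h/3 = 2 × 2.81/3 = 1.87333 m below the apex, so the centroid depth is h_c = 1.57 + 1.87333 = 3.44333 m.
A = ½ × 3.9 × 2.81 = 5.4795 m².
Resultant F = γ·h_c·A = 10.05525 × 3.44333 × 5.4795 = 189.72 kN.
I_c = b·h³/36 = 3.9 × 2.81³/36 = 2.4037 m⁴.
Centre of pressure: y_p = y_c + I_c/(y_c·A) = 3.44333 + 2.4037/(3.44333 × 5.4795) = 3.44333 + 0.127397 = 3.57073 m along the plane.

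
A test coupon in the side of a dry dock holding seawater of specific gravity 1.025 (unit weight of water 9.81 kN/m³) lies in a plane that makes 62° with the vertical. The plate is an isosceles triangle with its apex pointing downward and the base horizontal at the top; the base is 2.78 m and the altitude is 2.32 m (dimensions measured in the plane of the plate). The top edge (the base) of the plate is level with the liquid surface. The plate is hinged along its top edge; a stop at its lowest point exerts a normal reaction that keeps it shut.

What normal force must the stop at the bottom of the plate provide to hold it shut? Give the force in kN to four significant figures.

γ = 1.025 × 9.81 = 10.05525 kN/m³.
The plate makes 62° with the vertical, i.e. θ = 90° − 62° = 28° to the horizontal. Measuring y along the incline from the free-surface line, vertical depth h = y·sinθ with sinθ = 0.469472.
With the apex down, the centroid sits h/3 = 2.32/3 = 0.773333 m below the base (the top edge), so y_c = 0.773333 m and h_c = 0.773333 × 0.469472 = 0.363058 m.
A = ½ × 2.78 × 2.32 = 3.2248 m².
Resultant F = γ·h_c·A = 10.05525 × 0.363058 × 3.2248 = 11.7726 kN.
I_c = b·h³/36 = 2.78 × 2.32³/36 = 0.964287 m⁴.
Centre of pressure: y_p = y_c + I_c/(y_c·A) = 0.773333 + 0.964287/(0.773333 × 3.2248) = 0.773333 + 0.386667 = 1.16 m along the plane.
The resultant acts 0.773333 + 0.386667 = 1.16 m (along the plate) below the hinge at the top edge, so the moment about the hinge is M = F × 1.16 = 11.7726 × 1.16 = 13.6562 kN·m.
A normal force at the bottom, 2.32 m from the hinge, must supply this moment: P = 13.6562/2.32 = 5.88629 kN.

P ≈ 5.886 kN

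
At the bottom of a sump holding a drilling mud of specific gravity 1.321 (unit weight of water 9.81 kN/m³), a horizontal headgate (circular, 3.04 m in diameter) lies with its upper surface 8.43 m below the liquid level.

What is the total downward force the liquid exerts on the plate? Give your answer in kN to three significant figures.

F ≈ 793 kN

γ = 1.321 × 9.81 = 12.95901 kN/m³.
The plate is horizontal, so pressure is uniform at p = γ·h = 12.95901 × 8.43 = 109.244 kN/m².
A = π(1.52)² = 7.25834 m².
F = p·A = 109.244 × 7.25834 = 792.93 kN.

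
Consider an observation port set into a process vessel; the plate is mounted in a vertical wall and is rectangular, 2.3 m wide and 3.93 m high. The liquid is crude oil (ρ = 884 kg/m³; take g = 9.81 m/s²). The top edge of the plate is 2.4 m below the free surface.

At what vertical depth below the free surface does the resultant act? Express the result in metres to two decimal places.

h_p = 4.66 m

γ = ρg = 884 × 9.81 / 1000 = 8.67204 kN/m³.
The centroid lies 3.93/2 = 1.965 m below the top edge, so the centroid depth is h_c = 2.4 + 1.965 = 4.365 m.
A = 2.3 × 3.93 = 9.039 m².
Resultant F = γ·h_c·A = 8.67204 × 4.365 × 9.039 = 342.157 kN.
I_c = b·h³/12 = 2.3 × 3.93³/12 = 11.6339 m⁴.
Centre of pressure: y_p = y_c + I_c/(y_c·A) = 4.365 + 11.6339/(4.365 × 9.039) = 4.365 + 0.294863 = 4.65986 m along the plane.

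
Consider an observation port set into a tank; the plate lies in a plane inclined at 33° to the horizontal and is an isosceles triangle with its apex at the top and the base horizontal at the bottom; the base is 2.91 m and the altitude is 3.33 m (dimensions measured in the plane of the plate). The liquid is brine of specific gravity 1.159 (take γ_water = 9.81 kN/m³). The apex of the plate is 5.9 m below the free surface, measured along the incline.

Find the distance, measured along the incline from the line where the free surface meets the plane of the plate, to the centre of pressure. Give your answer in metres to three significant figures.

γ = 1.159 × 9.81 = 11.36979 kN/m³.
Let θ = 33° be the plate's angle to the horizontal; measure y along the incline from where the plane meets the free surface. Vertical depth h = y·sinθ with sinθ = 0.544639.
With the apex up, the centroid sits 2h/3 = 2 × 3.33/3 = 2.22 m below the apex, so y_c = 5.9 + 2.22 = 8.12 m and h_c = 8.12 × 0.544639 = 4.42247 m.
A = ½ × 2.91 × 3.33 = 4.84515 m².
Resultant F = γ·h_c·A = 11.36979 × 4.42247 × 4.84515 = 243.627 kN.
I_c = b·h³/36 = 2.91 × 3.33³/36 = 2.98485 m⁴.
Centre of pressure: y_p = y_c + I_c/(y_c·A) = 8.12 + 2.98485/(8.12 × 4.84515) = 8.12 + 0.0758681 = 8.19587 m along the plane.

y_p = 8.20 m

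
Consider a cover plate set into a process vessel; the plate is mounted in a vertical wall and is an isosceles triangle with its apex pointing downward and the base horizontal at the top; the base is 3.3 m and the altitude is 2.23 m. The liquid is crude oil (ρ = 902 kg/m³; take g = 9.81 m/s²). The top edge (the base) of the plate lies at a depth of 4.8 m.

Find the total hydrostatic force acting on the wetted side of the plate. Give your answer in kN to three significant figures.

F ≈ 180 kN

γ = ρg = 902 × 9.81 / 1000 = 8.84862 kN/m³.
With the apex down, the centroid sits h/3 = 2.23/3 = 0.743333 m below the base (the top edge), so the centroid depth is h_c = 4.8 + 0.743333 = 5.54333 m.
A = ½ × 3.3 × 2.23 = 3.6795 m².
Resultant F = γ·h_c·A = 8.84862 × 5.54333 × 3.6795 = 180.482 kN.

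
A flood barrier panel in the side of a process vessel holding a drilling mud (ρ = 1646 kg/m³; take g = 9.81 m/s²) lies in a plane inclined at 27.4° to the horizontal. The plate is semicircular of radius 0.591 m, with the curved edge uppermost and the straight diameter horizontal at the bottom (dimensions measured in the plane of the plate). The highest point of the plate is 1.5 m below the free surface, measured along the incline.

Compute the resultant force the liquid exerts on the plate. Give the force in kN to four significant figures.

F ≈ 7.502 kN

γ = ρg = 1646 × 9.81 / 1000 = 16.14726 kN/m³.
Let θ = 27.4° be the plate's angle to the horizontal; measure y along the incline from where the plane meets the free surface. Vertical depth h = y·sinθ with sinθ = 0.460200.
The centroid lies 4r/(3π) = 0.250828 m above the diameter, so r − 4r/(3π) = 0.591 − 0.250828 = 0.340172 m below the topmost point, so y_c = 1.5 + 0.340172 = 1.84017 m and h_c = 1.84017 × 0.460200 = 0.846846 m.
A = πr²/2 = π × 0.591²/2 = 0.548649 m².
Resultant F = γ·h_c·A = 16.14726 × 0.846846 × 0.548649 = 7.50236 kN.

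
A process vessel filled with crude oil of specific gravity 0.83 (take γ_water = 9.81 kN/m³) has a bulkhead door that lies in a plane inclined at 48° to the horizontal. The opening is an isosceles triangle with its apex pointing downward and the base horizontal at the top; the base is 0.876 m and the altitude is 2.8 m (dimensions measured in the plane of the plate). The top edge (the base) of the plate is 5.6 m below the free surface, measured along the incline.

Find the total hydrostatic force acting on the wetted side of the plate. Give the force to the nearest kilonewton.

γ = 0.83 × 9.81 = 8.1423 kN/m³.
Let θ = 48° be the plate's angle to the horizontal; measure y along the incline from where the plane meets the free surface. Vertical depth h = y·sinθ with sinθ = 0.743145.
With the apex down, the centroid sits h/3 = 2.8/3 = 0.933333 m below the base (the top edge), so y_c = 5.6 + 0.933333 = 6.53333 m and h_c = 6.53333 × 0.743145 = 4.85521 m.
A = ½ × 0.876 × 2.8 = 1.2264 m².
Resultant F = γ·h_c·A = 8.1423 × 4.85521 × 1.2264 = 48.4828 kN.

F ≈ 48 kN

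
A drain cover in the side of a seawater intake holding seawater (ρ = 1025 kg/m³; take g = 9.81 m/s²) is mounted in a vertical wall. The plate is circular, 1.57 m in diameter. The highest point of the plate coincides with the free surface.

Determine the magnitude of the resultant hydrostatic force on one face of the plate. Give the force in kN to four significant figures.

F ≈ 15.28 kN

γ = ρg = 1025 × 9.81 / 1000 = 10.05525 kN/m³.
The centroid is at the centre, 0.785 m below the top of the plate, so the centroid depth is h_c = 0.785 m.
A = π(0.785)² = 1.93593 m².
Resultant F = γ·h_c·A = 10.05525 × 0.785 × 1.93593 = 15.281 kN.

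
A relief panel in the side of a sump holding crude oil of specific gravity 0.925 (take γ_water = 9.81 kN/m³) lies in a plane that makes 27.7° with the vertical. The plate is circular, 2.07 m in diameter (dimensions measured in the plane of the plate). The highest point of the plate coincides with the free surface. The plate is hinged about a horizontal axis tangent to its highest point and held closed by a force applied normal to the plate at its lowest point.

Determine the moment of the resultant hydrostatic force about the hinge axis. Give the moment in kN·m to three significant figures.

M ≈ 36.2 kN·m

γ = 0.925 × 9.81 = 9.07425 kN/m³.
The plate makes 27.7° with the vertical, i.e. θ = 90° − 27.7° = 62.3° to the horizontal. Measuring y along the incline from the free-surface line, vertical depth h = y·sinθ with sinθ = 0.885394.
The centroid is at the centre, 1.035 m below the top of the plate, so y_c = 1.035 m and h_c = 1.035 × 0.885394 = 0.916383 m.
A = π(1.035)² = 3.36535 m².
Resultant F = γ·h_c·A = 9.07425 × 0.916383 × 3.36535 = 27.9845 kN.
I_c = πr⁴/4 = π × 1.035⁴/4 = 0.901262 m⁴.
Centre of pressure: y_p = y_c + I_c/(y_c·A) = 1.035 + 0.901262/(1.035 × 3.36535) = 1.035 + 0.25875 = 1.29375 m along the plane.
The resultant acts 1.035 + 0.25875 = 1.29375 m (along the plate) below the hinge at the top edge, so the moment about the hinge is M = F × 1.29375 = 27.9845 × 1.29375 = 36.2049 kN·m.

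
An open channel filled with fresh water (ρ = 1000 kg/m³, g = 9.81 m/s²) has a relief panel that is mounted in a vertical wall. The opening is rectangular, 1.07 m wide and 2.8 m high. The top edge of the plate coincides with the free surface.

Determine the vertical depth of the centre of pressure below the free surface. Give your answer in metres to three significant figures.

h_p = 1.87 m

γ = ρg = 1000 × 9.81 = 9810 N/m³ = 9.81 kN/m³.
The centroid lies 2.8/2 = 1.4 m below the top edge, so the centroid depth is h_c = 1.4 m.
A = 1.07 × 2.8 = 2.996 m².
Resultant F = γ·h_c·A = 9.81 × 1.4 × 2.996 = 41.1471 kN.
I_c = b·h³/12 = 1.07 × 2.8³/12 = 1.95739 m⁴.
Centre of pressure: y_p = y_c + I_c/(y_c·A) = 1.4 + 1.95739/(1.4 × 2.996) = 1.4 + 0.466667 = 1.86667 m along the plane.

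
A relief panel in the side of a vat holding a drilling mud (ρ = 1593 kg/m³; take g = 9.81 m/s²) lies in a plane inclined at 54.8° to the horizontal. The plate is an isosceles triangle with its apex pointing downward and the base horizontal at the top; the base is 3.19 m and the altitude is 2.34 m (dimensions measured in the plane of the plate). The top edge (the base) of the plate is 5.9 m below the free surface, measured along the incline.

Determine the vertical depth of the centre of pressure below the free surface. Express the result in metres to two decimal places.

γ = ρg = 1593 × 9.81 / 1000 = 15.62733 kN/m³.
Let θ = 54.8° be the plate's angle to the horizontal; measure y along the incline from where the plane meets the free surface. Vertical depth h = y·sinθ with sinθ = 0.817145.
With the apex down, the centroid sits h/3 = 2.34/3 = 0.78 m below the base (the top edge), so y_c = 5.9 + 0.78 = 6.68 m and h_c = 6.68 × 0.817145 = 5.45853 m.
A = ½ × 3.19 × 2.34 = 3.7323 m².
Resultant F = γ·h_c·A = 15.62733 × 5.45853 × 3.7323 = 318.374 kN.
I_c = b·h³/36 = 3.19 × 2.34³/36 = 1.13537 m⁴.
Centre of pressure: y_p = y_c + I_c/(y_c·A) = 6.68 + 1.13537/(6.68 × 3.7323) = 6.68 + 0.0455391 = 6.72554 m along the plane.
Vertically, h_p = y_p·sinθ = 6.72554 × 0.817145 = 5.49574 m.

h_p = 5.50 m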